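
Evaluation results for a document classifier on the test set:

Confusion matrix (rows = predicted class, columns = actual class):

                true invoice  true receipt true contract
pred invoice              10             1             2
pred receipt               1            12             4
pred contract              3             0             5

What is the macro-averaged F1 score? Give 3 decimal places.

Per-class F1 score (2·TP/(2·TP+FP+FN)):
  invoice: TP=10, FP=1+2=3, FN=1+3=4 → 20/27 = 0.7407
  receipt: TP=12, FP=1+4=5, FN=1+0=1 → 24/30 = 0.8000
  contract: TP=5, FP=3+0=3, FN=2+4=6 → 10/19 = 0.5263
Macro-F1 score = mean = (0.7407 + 0.8000 + 0.5263) / 3 = 0.689

0.689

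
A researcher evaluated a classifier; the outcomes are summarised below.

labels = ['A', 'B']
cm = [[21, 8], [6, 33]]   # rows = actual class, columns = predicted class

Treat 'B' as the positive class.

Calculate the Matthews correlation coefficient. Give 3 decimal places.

MCC = (TP·TN − FP·FN) / √((TP+FP)(TP+FN)(TN+FP)(TN+FN))
Numerator = 33·21 − 8·6 = 645
Denominator = √(41·39·29·27) = √1252017 = 1118.9357
MCC = 645 / 1118.9357 = 0.576

0.576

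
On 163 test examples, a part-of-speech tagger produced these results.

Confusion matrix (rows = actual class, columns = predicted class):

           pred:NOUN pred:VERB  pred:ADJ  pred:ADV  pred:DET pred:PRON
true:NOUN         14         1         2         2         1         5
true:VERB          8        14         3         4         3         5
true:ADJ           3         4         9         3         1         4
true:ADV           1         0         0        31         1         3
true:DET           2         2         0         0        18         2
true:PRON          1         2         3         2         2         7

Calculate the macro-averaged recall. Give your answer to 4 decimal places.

0.5560

Per-class recall (TP/(TP+FN)):
  NOUN: TP=14, FN=1+2+2+1+5=11 → 14/25 = 0.56000
  VERB: TP=14, FN=8+3+4+3+5=23 → 14/37 = 0.37838
  ADJ: TP=9, FN=3+4+3+1+4=15 → 9/24 = 0.37500
  ADV: TP=31, FN=1+0+0+1+3=5 → 31/36 = 0.86111
  DET: TP=18, FN=2+2+0+0+2=6 → 18/24 = 0.75000
  PRON: TP=7, FN=1+2+3+2+2=10 → 7/17 = 0.41176
Macro-recall = mean = (0.56000 + 0.37838 + 0.37500 + 0.86111 + 0.75000 + 0.41176) / 6 = 0.5560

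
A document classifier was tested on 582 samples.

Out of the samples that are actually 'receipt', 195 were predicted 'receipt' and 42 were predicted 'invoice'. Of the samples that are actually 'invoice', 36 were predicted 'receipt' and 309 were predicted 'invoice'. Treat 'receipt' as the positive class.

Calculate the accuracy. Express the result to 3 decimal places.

0.866

Accuracy = (TP+TN)/N = (195+309)/582 = 0.866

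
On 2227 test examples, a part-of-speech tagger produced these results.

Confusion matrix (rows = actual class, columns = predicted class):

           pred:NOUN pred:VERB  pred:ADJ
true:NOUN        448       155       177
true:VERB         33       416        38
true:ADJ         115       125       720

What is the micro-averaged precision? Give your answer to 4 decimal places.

Micro-averaging pools counts across classes: ΣTP=1584, ΣFP=643, ΣFN=643.
Micro-precision = TP/(TP+FP) on pooled counts = 0.7113 (equals overall accuracy in single-label multiclass).

0.7113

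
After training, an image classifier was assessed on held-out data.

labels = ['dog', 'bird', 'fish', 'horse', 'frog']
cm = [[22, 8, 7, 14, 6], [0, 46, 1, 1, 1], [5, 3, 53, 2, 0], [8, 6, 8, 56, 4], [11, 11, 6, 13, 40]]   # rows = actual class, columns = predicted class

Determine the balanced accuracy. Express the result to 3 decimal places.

0.669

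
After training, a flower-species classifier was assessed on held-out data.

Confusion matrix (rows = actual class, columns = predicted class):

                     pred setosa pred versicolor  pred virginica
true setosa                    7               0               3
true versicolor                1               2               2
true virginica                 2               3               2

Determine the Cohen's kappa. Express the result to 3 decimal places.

Observed agreement pₒ = trace/N = 11/22 = 0.5000
Expected agreement pₑ = Σ (rowᵢ·colᵢ)/N² = (10·10 + 5·5 + 7·7)/22² = 0.3595
κ = (pₒ − pₑ)/(1 − pₑ) = (0.5000 − 0.3595)/(1 − 0.3595) = 0.219

0.219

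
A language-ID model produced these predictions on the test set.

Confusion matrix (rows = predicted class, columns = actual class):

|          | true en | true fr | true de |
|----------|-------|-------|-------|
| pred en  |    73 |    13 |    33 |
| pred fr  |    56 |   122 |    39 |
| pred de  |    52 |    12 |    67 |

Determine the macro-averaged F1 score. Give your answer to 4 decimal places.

0.5511

Per-class F1 score (2·TP/(2·TP+FP+FN)):
  en: TP=73, FP=13+33=46, FN=56+52=108 → 146/300 = 0.48667
  fr: TP=122, FP=56+39=95, FN=13+12=25 → 244/364 = 0.67033
  de: TP=67, FP=52+12=64, FN=33+39=72 → 134/270 = 0.49630
Macro-F1 score = mean = (0.48667 + 0.67033 + 0.49630) / 3 = 0.5511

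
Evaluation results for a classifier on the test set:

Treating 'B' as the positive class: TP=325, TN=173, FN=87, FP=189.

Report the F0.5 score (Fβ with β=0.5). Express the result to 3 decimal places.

0.658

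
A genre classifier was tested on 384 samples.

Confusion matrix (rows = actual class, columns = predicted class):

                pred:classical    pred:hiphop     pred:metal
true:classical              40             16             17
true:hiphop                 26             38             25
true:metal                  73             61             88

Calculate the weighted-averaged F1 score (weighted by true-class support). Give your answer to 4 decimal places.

0.4471

Per-class F1 score (2·TP/(2·TP+FP+FN)):
  classical: TP=40, FP=26+73=99, FN=16+17=33 → 80/212 = 0.37736
  hiphop: TP=38, FP=16+61=77, FN=26+25=51 → 76/204 = 0.37255
  metal: TP=88, FP=17+25=42, FN=73+61=134 → 176/352 = 0.50000
Weighted-F1 score = Σ (supportᵢ/N)·F1 scoreᵢ with N=384: (73/384)·0.37736 + (89/384)·0.37255 + (222/384)·0.50000 = 0.4471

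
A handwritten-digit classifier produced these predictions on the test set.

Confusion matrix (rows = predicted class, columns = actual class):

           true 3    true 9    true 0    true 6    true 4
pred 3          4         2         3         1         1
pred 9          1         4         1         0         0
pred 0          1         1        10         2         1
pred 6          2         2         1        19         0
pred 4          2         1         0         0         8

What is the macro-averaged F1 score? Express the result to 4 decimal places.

Per-class F1 score (2·TP/(2·TP+FP+FN)):
  3: TP=4, FP=2+3+1+1=7, FN=1+1+2+2=6 → 8/21 = 0.38095
  9: TP=4, FP=1+1+0+0=2, FN=2+1+2+1=6 → 8/16 = 0.50000
  0: TP=10, FP=1+1+2+1=5, FN=3+1+1+0=5 → 20/30 = 0.66667
  6: TP=19, FP=2+2+1+0=5, FN=1+0+2+0=3 → 38/46 = 0.82609
  4: TP=8, FP=2+1+0+0=3, FN=1+0+1+0=2 → 16/21 = 0.76190
Macro-F1 score = mean = (0.38095 + 0.50000 + 0.66667 + 0.82609 + 0.76190) / 5 = 0.6271

0.6271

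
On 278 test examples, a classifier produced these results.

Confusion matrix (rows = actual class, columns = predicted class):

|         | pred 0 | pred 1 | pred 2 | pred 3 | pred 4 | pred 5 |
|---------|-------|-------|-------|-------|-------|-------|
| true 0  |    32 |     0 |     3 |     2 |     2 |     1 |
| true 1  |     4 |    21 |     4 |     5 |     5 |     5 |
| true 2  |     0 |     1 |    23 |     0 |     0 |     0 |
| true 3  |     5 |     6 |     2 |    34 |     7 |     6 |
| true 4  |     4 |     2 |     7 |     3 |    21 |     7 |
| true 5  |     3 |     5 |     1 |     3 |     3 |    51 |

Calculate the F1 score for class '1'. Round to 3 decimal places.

Treat '1' as positive and all other classes as negative.
F1 score = 2·TP/(2·TP+FP+FN).
1: TP=21, FP=0+1+6+2+5=14, FN=4+4+5+5+5=23 → 42/79 = 0.5316

0.532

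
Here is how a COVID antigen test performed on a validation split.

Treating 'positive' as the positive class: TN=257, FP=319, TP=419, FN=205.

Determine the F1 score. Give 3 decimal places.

Precision = TP/(TP+FP) = 419/738 = 0.5678
Recall = TP/(TP+FN) = 419/624 = 0.6715
F1 = 2·TP/(2·TP+FP+FN) = 838/1362 = 0.615

0.615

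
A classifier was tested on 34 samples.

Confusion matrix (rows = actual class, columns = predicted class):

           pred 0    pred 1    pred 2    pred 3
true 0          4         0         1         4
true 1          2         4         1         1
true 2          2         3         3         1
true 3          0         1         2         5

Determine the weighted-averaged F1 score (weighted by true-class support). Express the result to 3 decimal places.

Per-class F1 score (2·TP/(2·TP+FP+FN)):
  0: TP=4, FP=2+2+0=4, FN=0+1+4=5 → 8/17 = 0.4706
  1: TP=4, FP=0+3+1=4, FN=2+1+1=4 → 8/16 = 0.5000
  2: TP=3, FP=1+1+2=4, FN=2+3+1=6 → 6/16 = 0.3750
  3: TP=5, FP=4+1+1=6, FN=0+1+2=3 → 10/19 = 0.5263
Weighted-F1 score = Σ (supportᵢ/N)·F1 scoreᵢ with N=34: (9/34)·0.4706 + (8/34)·0.5000 + (9/34)·0.3750 + (8/34)·0.5263 = 0.465

0.465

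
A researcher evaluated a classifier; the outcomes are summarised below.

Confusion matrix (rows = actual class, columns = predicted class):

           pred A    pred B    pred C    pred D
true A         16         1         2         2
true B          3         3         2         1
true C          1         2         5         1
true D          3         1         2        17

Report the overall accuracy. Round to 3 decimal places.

0.661

Accuracy = trace / total = (16+3+5+17=41) / 62 = 41/62 = 0.661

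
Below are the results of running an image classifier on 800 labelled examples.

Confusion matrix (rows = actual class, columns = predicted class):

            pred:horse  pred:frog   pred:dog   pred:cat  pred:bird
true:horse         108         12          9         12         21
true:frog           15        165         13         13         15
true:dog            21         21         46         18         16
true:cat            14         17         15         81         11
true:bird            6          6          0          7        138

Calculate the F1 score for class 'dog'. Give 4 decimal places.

0.4488

One-vs-rest for 'dog': TP = diagonal; FP = other classes predicted 'dog'; FN = 'dog' predicted as other.
F1 score = 2·TP/(2·TP+FP+FN).
dog: TP=46, FP=9+13+15+0=37, FN=21+21+18+16=76 → 92/205 = 0.44878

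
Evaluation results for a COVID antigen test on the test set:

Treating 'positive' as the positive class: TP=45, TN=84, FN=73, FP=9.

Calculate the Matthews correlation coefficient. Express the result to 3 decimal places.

0.324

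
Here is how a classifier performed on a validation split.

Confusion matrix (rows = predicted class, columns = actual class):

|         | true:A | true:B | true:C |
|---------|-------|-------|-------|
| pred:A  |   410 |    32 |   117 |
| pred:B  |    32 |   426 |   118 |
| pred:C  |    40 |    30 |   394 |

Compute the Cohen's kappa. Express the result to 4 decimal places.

Observed agreement pₒ = trace/N = 1230/1599 = 0.76923
Expected agreement pₑ = Σ (rowᵢ·colᵢ)/N² = (482·559 + 488·576 + 629·464)/1599² = 0.32947
κ = (pₒ − pₑ)/(1 − pₑ) = (0.76923 − 0.32947)/(1 − 0.32947) = 0.6558

0.6558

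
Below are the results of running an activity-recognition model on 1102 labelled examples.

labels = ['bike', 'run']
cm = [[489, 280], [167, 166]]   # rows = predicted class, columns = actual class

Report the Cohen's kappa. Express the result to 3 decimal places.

0.123

Observed agreement pₒ = trace/N = 655/1102 = 0.5944
Expected agreement pₑ = Σ (rowᵢ·colᵢ)/N² = (656·769 + 446·333)/1102² = 0.5377
κ = (pₒ − pₑ)/(1 − pₑ) = (0.5944 − 0.5377)/(1 − 0.5377) = 0.123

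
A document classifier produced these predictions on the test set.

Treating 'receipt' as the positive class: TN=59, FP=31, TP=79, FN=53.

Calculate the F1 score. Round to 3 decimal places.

0.653

Precision = TP/(TP+FP) = 79/110 = 0.7182
Recall = TP/(TP+FN) = 79/132 = 0.5985
F1 = 2·TP/(2·TP+FP+FN) = 158/242 = 0.653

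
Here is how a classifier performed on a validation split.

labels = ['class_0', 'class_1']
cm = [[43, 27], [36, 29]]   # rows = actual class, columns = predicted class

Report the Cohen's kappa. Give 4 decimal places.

0.0607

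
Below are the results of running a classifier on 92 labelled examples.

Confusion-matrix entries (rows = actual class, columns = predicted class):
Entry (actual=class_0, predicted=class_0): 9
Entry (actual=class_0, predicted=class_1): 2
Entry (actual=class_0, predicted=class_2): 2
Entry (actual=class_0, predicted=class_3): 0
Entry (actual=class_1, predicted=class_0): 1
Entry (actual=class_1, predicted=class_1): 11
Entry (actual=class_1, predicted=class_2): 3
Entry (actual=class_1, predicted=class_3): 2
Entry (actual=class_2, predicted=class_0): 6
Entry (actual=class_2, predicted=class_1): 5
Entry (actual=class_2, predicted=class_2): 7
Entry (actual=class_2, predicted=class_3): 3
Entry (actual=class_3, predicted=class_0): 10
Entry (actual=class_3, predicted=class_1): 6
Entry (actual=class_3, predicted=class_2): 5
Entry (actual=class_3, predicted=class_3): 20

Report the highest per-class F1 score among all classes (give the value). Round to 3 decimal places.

0.606

Per-class F1 score (2·TP/(2·TP+FP+FN)):
  class_0: TP=9, FP=1+6+10=17, FN=2+2+0=4 → 18/39 = 0.4615
  class_1: TP=11, FP=2+5+6=13, FN=1+3+2=6 → 22/41 = 0.5366
  class_2: TP=7, FP=2+3+5=10, FN=6+5+3=14 → 14/38 = 0.3684
  class_3: TP=20, FP=0+2+3=5, FN=10+6+5=21 → 40/66 = 0.6061
Highest is class 'class_3' with F1 score = 0.606.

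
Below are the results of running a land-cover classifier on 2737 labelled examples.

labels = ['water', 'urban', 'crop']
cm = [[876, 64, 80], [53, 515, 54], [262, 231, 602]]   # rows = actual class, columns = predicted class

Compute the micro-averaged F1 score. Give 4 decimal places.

Micro-averaging pools counts across classes: ΣTP=1993, ΣFP=744, ΣFN=744.
Micro-F1 score = 2·TP/(2·TP+FP+FN) on pooled counts = 0.7282 (equals overall accuracy in single-label multiclass).

0.7282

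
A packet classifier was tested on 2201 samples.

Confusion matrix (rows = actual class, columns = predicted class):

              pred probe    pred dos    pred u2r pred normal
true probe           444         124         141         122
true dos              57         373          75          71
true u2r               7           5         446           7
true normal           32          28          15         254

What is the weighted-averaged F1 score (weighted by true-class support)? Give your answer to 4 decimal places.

0.6831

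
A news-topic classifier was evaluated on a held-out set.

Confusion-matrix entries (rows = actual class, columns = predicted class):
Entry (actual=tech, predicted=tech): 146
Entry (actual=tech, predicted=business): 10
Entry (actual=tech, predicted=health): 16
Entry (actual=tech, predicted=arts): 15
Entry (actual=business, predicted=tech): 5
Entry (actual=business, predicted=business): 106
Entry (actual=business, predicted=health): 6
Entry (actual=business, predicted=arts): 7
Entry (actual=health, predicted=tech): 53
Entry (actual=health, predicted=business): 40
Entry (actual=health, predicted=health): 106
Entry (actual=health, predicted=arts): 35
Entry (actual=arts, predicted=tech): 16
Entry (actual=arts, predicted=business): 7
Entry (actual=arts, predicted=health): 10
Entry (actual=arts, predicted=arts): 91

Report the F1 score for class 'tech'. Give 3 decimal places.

One-vs-rest for 'tech': TP = diagonal; FP = other classes predicted 'tech'; FN = 'tech' predicted as other.
F1 score = 2·TP/(2·TP+FP+FN).
tech: TP=146, FP=5+53+16=74, FN=10+16+15=41 → 292/407 = 0.7174

0.717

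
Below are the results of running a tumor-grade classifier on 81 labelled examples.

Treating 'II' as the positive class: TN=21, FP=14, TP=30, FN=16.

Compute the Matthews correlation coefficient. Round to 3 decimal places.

MCC = (TP·TN − FP·FN) / √((TP+FP)(TP+FN)(TN+FP)(TN+FN))
Numerator = 30·21 − 14·16 = 406
Denominator = √(44·46·35·37) = √2621080 = 1618.9750
MCC = 406 / 1618.9750 = 0.251

0.251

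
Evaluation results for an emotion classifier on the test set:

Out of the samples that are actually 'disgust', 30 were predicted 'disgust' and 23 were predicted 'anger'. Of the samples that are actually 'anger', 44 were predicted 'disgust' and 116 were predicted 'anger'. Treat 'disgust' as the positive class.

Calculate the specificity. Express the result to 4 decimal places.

0.7250

Specificity = TN/(TN+FP) = 116/(116+44) = 0.7250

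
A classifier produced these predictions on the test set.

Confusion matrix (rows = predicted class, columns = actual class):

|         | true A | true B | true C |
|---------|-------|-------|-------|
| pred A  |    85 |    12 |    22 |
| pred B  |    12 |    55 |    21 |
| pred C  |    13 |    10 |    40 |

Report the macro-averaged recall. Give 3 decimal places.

Per-class recall (TP/(TP+FN)):
  A: TP=85, FN=12+13=25 → 85/110 = 0.7727
  B: TP=55, FN=12+10=22 → 55/77 = 0.7143
  C: TP=40, FN=22+21=43 → 40/83 = 0.4819
Macro-recall = mean = (0.7727 + 0.7143 + 0.4819) / 3 = 0.656

0.656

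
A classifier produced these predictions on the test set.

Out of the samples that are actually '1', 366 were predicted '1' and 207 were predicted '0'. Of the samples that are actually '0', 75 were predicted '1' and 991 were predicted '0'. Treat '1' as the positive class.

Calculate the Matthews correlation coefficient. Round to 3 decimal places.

0.611

MCC = (TP·TN − FP·FN) / √((TP+FP)(TP+FN)(TN+FP)(TN+FN))
Numerator = 366·991 − 75·207 = 347181
Denominator = √(441·573·1066·1198) = √322706144124 = 568072.3054
MCC = 347181 / 568072.3054 = 0.611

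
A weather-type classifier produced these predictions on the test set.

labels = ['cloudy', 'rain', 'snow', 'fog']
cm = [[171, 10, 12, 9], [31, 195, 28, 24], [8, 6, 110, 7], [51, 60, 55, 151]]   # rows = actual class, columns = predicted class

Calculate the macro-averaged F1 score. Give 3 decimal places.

0.675

Per-class F1 score (2·TP/(2·TP+FP+FN)):
  cloudy: TP=171, FP=31+8+51=90, FN=10+12+9=31 → 342/463 = 0.7387
  rain: TP=195, FP=10+6+60=76, FN=31+28+24=83 → 390/549 = 0.7104
  snow: TP=110, FP=12+28+55=95, FN=8+6+7=21 → 220/336 = 0.6548
  fog: TP=151, FP=9+24+7=40, FN=51+60+55=166 → 302/508 = 0.5945
Macro-F1 score = mean = (0.7387 + 0.7104 + 0.6548 + 0.5945) / 4 = 0.675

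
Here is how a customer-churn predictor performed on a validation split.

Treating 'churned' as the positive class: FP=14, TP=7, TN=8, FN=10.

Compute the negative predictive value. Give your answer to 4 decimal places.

0.4444

NPV = TN/(TN+FN) = 8/(8+10) = 0.4444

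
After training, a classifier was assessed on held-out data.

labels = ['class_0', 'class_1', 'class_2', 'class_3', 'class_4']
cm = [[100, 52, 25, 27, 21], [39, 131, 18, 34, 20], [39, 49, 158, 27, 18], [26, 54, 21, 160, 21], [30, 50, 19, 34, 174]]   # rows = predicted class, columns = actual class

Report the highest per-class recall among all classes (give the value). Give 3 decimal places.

0.685

Per-class recall (TP/(TP+FN)):
  class_0: TP=100, FN=39+39+26+30=134 → 100/234 = 0.4274
  class_1: TP=131, FN=52+49+54+50=205 → 131/336 = 0.3899
  class_2: TP=158, FN=25+18+21+19=83 → 158/241 = 0.6556
  class_3: TP=160, FN=27+34+27+34=122 → 160/282 = 0.5674
  class_4: TP=174, FN=21+20+18+21=80 → 174/254 = 0.6850
Highest is class 'class_4' with recall = 0.685.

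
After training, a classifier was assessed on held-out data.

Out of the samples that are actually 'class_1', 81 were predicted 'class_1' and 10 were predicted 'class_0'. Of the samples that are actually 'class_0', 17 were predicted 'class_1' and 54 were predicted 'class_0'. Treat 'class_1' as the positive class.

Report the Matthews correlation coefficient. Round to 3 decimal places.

0.660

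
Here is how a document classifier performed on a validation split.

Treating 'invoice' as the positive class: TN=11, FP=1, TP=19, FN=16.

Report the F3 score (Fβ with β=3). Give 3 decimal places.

0.567

Fβ = (1+β²)·TP / ((1+β²)·TP + β²·FN + FP), with β²=9
= 10·19 / (10·19 + 9·16 + 1) = 0.567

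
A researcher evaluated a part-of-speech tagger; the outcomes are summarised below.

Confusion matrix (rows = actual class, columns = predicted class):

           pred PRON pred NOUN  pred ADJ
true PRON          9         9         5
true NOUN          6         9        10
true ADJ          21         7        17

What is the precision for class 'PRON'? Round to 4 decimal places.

0.2500

One-vs-rest for 'PRON': TP = diagonal; FP = other classes predicted 'PRON'; FN = 'PRON' predicted as other.
precision = TP/(TP+FP).
PRON: TP=9, FP=6+21=27 → 9/36 = 0.25000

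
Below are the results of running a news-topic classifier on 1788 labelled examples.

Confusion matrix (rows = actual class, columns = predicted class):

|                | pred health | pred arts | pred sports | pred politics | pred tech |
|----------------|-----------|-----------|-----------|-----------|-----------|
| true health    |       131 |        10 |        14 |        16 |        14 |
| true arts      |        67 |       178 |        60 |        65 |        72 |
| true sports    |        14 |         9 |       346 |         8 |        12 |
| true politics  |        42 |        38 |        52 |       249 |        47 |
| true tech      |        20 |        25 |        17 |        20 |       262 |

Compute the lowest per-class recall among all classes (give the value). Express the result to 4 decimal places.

Per-class recall (TP/(TP+FN)):
  health: TP=131, FN=10+14+16+14=54 → 131/185 = 0.70811
  arts: TP=178, FN=67+60+65+72=264 → 178/442 = 0.40271
  sports: TP=346, FN=14+9+8+12=43 → 346/389 = 0.88946
  politics: TP=249, FN=42+38+52+47=179 → 249/428 = 0.58178
  tech: TP=262, FN=20+25+17+20=82 → 262/344 = 0.76163
Lowest is class 'arts' with recall = 0.4027.

0.4027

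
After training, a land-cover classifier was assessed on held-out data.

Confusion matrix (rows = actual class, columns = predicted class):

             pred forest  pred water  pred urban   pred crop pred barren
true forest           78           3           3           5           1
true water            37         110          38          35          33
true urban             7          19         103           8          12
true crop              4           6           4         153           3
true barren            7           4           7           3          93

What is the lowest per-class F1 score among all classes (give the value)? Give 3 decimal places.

Per-class F1 score (2·TP/(2·TP+FP+FN)):
  forest: TP=78, FP=37+7+4+7=55, FN=3+3+5+1=12 → 156/223 = 0.6996
  water: TP=110, FP=3+19+6+4=32, FN=37+38+35+33=143 → 220/395 = 0.5570
  urban: TP=103, FP=3+38+4+7=52, FN=7+19+8+12=46 → 206/304 = 0.6776
  crop: TP=153, FP=5+35+8+3=51, FN=4+6+4+3=17 → 306/374 = 0.8182
  barren: TP=93, FP=1+33+12+3=49, FN=7+4+7+3=21 → 186/256 = 0.7266
Lowest is class 'water' with F1 score = 0.557.

0.557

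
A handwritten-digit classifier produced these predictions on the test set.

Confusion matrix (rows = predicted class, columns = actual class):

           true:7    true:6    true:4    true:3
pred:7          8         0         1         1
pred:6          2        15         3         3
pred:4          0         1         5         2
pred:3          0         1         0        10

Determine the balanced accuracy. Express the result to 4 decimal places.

Balanced accuracy = mean of per-class recall.
  7: recall = 8/10 = 0.80000
  6: recall = 15/17 = 0.88235
  4: recall = 5/9 = 0.55556
  3: recall = 10/16 = 0.62500
Mean = (0.80000 + 0.88235 + 0.55556 + 0.62500) / 4 = 0.7157

0.7157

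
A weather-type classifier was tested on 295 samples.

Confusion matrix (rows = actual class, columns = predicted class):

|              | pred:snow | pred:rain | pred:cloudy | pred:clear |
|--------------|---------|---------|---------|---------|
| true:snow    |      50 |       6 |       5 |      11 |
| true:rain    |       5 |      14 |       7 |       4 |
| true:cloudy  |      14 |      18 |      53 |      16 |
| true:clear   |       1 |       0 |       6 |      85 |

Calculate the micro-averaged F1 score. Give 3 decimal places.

0.685

Micro-averaging pools counts across classes: ΣTP=202, ΣFP=93, ΣFN=93.
Micro-F1 score = 2·TP/(2·TP+FP+FN) on pooled counts = 0.685 (equals overall accuracy in single-label multiclass).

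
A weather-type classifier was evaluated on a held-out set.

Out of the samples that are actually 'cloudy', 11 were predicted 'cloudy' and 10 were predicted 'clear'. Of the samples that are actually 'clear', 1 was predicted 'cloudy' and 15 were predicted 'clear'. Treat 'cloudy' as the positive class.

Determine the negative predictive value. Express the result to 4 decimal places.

NPV = TN/(TN+FN) = 15/(15+10) = 0.6000

0.6000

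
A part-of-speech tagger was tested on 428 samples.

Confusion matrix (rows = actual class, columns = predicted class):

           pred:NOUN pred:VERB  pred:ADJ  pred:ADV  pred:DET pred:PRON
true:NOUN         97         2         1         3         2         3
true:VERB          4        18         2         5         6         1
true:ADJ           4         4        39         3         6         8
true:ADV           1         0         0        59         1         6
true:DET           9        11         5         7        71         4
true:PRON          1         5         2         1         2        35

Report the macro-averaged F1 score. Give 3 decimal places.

0.709

Per-class F1 score (2·TP/(2·TP+FP+FN)):
  NOUN: TP=97, FP=4+4+1+9+1=19, FN=2+1+3+2+3=11 → 194/224 = 0.8661
  VERB: TP=18, FP=2+4+0+11+5=22, FN=4+2+5+6+1=18 → 36/76 = 0.4737
  ADJ: TP=39, FP=1+2+0+5+2=10, FN=4+4+3+6+8=25 → 78/113 = 0.6903
  ADV: TP=59, FP=3+5+3+7+1=19, FN=1+0+0+1+6=8 → 118/145 = 0.8138
  DET: TP=71, FP=2+6+6+1+2=17, FN=9+11+5+7+4=36 → 142/195 = 0.7282
  PRON: TP=35, FP=3+1+8+6+4=22, FN=1+5+2+1+2=11 → 70/103 = 0.6796
Macro-F1 score = mean = (0.8661 + 0.4737 + 0.6903 + 0.8138 + 0.7282 + 0.6796) / 6 = 0.709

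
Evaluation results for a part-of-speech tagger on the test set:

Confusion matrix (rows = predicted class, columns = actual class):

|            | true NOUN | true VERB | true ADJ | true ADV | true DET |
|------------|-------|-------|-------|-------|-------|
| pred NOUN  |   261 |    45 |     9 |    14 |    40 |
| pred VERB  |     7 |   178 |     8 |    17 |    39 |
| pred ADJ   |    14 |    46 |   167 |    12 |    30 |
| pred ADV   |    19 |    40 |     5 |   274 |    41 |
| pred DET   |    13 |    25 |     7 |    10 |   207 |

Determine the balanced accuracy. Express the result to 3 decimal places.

0.727

Balanced accuracy = mean of per-class recall.
  NOUN: recall = 261/314 = 0.8312
  VERB: recall = 178/334 = 0.5329
  ADJ: recall = 167/196 = 0.8520
  ADV: recall = 274/327 = 0.8379
  DET: recall = 207/357 = 0.5798
Mean = (0.8312 + 0.5329 + 0.8520 + 0.8379 + 0.5798) / 5 = 0.727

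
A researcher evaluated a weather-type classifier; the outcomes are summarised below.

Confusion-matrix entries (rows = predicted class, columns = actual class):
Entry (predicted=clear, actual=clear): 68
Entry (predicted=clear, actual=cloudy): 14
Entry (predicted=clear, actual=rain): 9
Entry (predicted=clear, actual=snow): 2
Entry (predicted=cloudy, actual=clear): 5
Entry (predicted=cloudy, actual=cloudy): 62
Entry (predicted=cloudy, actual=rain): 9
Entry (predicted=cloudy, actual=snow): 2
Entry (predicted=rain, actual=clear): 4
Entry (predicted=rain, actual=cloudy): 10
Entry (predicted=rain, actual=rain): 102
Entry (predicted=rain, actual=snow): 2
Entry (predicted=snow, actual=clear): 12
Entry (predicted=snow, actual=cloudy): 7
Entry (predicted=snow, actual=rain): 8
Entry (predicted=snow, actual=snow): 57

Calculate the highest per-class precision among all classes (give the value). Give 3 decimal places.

Per-class precision (TP/(TP+FP)):
  clear: TP=68, FP=14+9+2=25 → 68/93 = 0.7312
  cloudy: TP=62, FP=5+9+2=16 → 62/78 = 0.7949
  rain: TP=102, FP=4+10+2=16 → 102/118 = 0.8644
  snow: TP=57, FP=12+7+8=27 → 57/84 = 0.6786
Highest is class 'rain' with precision = 0.864.

0.864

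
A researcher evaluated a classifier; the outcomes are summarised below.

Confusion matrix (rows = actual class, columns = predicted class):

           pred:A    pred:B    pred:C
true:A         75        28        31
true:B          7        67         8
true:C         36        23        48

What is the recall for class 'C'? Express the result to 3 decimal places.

0.449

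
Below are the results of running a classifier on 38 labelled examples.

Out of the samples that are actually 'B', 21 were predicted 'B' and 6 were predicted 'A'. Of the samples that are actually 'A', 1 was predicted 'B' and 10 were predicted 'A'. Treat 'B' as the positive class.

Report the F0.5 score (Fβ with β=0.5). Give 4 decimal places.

Fβ = (1+β²)·TP / ((1+β²)·TP + β²·FN + FP), with β²=1/4
= 1.25·21 / (1.25·21 + 0.25·6 + 1) = 0.9130

0.9130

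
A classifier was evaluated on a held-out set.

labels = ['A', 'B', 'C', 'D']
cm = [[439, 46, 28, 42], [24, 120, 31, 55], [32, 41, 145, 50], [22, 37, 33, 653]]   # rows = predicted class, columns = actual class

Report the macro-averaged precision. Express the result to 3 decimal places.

0.683

Per-class precision (TP/(TP+FP)):
  A: TP=439, FP=46+28+42=116 → 439/555 = 0.7910
  B: TP=120, FP=24+31+55=110 → 120/230 = 0.5217
  C: TP=145, FP=32+41+50=123 → 145/268 = 0.5410
  D: TP=653, FP=22+37+33=92 → 653/745 = 0.8765
Macro-precision = mean = (0.7910 + 0.5217 + 0.5410 + 0.8765) / 4 = 0.683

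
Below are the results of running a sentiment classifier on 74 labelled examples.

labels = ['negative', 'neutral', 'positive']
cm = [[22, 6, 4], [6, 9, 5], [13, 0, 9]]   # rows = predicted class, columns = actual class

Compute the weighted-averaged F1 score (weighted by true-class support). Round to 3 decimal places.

Per-class F1 score (2·TP/(2·TP+FP+FN)):
  negative: TP=22, FP=6+4=10, FN=6+13=19 → 44/73 = 0.6027
  neutral: TP=9, FP=6+5=11, FN=6+0=6 → 18/35 = 0.5143
  positive: TP=9, FP=13+0=13, FN=4+5=9 → 18/40 = 0.4500
Weighted-F1 score = Σ (supportᵢ/N)·F1 scoreᵢ with N=74: (41/74)·0.6027 + (15/74)·0.5143 + (18/74)·0.4500 = 0.548

0.548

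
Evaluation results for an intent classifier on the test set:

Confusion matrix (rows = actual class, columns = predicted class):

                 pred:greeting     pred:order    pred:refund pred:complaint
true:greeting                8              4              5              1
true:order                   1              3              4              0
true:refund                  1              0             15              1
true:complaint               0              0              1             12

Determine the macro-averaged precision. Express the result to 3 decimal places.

Per-class precision (TP/(TP+FP)):
  greeting: TP=8, FP=1+1+0=2 → 8/10 = 0.8000
  order: TP=3, FP=4+0+0=4 → 3/7 = 0.4286
  refund: TP=15, FP=5+4+1=10 → 15/25 = 0.6000
  complaint: TP=12, FP=1+0+1=2 → 12/14 = 0.8571
Macro-precision = mean = (0.8000 + 0.4286 + 0.6000 + 0.8571) / 4 = 0.671

0.671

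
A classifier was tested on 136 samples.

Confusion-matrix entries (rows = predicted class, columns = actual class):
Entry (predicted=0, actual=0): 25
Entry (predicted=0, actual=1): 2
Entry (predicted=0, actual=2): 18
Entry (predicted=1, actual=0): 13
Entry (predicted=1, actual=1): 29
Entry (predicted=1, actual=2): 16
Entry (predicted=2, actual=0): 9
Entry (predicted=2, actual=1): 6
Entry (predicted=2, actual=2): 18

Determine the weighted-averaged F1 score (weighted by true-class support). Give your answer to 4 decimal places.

0.5159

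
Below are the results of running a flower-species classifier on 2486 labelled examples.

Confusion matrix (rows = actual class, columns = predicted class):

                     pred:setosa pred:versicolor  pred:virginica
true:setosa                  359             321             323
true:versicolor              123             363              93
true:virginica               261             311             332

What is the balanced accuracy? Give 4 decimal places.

0.4507

Balanced accuracy = mean of per-class recall.
  setosa: recall = 359/1003 = 0.35793
  versicolor: recall = 363/579 = 0.62694
  virginica: recall = 332/904 = 0.36726
Mean = (0.35793 + 0.62694 + 0.36726) / 3 = 0.4507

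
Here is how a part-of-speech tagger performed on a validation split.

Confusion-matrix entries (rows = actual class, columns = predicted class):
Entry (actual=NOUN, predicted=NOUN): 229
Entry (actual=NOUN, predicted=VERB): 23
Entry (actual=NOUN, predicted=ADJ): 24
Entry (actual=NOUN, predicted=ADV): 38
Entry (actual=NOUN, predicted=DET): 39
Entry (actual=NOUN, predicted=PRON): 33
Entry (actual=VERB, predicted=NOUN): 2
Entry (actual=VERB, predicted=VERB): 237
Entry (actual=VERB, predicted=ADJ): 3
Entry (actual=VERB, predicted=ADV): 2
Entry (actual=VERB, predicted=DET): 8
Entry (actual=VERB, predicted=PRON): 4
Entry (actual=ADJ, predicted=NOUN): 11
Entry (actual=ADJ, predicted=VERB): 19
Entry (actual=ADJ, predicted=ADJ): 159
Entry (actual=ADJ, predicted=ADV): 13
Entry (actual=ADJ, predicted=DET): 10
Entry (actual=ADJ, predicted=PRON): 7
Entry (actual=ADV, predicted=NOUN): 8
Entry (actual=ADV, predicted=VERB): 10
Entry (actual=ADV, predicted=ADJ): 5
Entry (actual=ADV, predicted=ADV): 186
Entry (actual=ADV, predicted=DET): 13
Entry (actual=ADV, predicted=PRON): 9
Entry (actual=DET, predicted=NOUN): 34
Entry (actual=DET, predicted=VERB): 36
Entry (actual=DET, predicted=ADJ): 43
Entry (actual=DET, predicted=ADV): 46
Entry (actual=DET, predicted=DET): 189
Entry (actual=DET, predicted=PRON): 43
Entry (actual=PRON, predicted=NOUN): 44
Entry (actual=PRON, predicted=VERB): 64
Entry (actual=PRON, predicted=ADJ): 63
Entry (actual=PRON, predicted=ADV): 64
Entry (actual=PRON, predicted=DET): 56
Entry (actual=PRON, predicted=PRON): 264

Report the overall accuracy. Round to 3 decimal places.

Accuracy = trace / total = (229+237+159+186+189+264=1264) / 2038 = 1264/2038 = 0.620

0.620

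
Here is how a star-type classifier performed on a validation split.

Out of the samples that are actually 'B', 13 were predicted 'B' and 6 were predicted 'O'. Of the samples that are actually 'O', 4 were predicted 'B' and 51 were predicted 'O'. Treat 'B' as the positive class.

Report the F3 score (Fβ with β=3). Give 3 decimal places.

Fβ = (1+β²)·TP / ((1+β²)·TP + β²·FN + FP), with β²=9
= 10·13 / (10·13 + 9·6 + 4) = 0.691

0.691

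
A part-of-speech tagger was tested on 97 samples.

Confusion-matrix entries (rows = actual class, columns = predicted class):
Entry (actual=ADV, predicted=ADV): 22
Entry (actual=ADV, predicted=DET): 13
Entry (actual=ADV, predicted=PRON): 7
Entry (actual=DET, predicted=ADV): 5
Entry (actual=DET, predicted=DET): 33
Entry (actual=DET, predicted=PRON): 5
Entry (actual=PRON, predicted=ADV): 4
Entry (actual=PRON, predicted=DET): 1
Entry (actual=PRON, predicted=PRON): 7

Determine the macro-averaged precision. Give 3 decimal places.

Per-class precision (TP/(TP+FP)):
  ADV: TP=22, FP=5+4=9 → 22/31 = 0.7097
  DET: TP=33, FP=13+1=14 → 33/47 = 0.7021
  PRON: TP=7, FP=7+5=12 → 7/19 = 0.3684
Macro-precision = mean = (0.7097 + 0.7021 + 0.3684) / 3 = 0.593

0.593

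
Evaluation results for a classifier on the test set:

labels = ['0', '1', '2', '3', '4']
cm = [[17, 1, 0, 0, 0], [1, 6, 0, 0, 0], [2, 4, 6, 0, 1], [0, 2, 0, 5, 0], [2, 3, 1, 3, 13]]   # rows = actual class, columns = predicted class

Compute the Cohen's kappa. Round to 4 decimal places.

0.6200

Observed agreement pₒ = trace/N = 47/67 = 0.70149
Expected agreement pₑ = Σ (rowᵢ·colᵢ)/N² = (18·22 + 7·16 + 13·7 + 7·8 + 22·14)/67² = 0.21452
κ = (pₒ − pₑ)/(1 − pₑ) = (0.70149 − 0.21452)/(1 − 0.21452) = 0.6200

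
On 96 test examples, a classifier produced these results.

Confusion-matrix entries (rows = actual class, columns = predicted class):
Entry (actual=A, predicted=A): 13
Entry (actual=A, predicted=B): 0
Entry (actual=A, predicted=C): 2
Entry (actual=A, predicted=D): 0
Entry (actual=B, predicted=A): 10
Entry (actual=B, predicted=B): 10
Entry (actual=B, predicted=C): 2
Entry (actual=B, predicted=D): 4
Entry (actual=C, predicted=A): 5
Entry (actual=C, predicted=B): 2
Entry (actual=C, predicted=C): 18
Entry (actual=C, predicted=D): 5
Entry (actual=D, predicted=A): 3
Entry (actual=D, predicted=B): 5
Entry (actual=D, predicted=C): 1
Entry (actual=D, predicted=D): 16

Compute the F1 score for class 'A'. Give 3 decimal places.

One-vs-rest for 'A': TP = diagonal; FP = other classes predicted 'A'; FN = 'A' predicted as other.
F1 score = 2·TP/(2·TP+FP+FN).
A: TP=13, FP=10+5+3=18, FN=0+2+0=2 → 26/46 = 0.5652

0.565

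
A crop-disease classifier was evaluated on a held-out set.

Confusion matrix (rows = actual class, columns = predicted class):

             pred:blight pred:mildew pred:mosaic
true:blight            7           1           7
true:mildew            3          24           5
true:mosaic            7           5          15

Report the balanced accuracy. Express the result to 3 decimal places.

0.591

Balanced accuracy = mean of per-class recall.
  blight: recall = 7/15 = 0.4667
  mildew: recall = 24/32 = 0.7500
  mosaic: recall = 15/27 = 0.5556
Mean = (0.4667 + 0.7500 + 0.5556) / 3 = 0.591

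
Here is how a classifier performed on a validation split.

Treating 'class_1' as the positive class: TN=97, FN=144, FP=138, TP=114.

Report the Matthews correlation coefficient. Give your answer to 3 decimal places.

-0.145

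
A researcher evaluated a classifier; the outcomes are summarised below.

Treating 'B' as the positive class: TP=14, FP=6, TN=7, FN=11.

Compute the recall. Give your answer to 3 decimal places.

0.560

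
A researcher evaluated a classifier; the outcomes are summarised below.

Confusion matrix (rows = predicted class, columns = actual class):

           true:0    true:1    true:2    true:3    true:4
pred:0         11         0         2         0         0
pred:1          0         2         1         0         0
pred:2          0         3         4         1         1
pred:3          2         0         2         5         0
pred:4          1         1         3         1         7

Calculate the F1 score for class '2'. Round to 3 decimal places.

One-vs-rest for '2': TP = diagonal; FP = other classes predicted '2'; FN = '2' predicted as other.
F1 score = 2·TP/(2·TP+FP+FN).
2: TP=4, FP=0+3+1+1=5, FN=2+1+2+3=8 → 8/21 = 0.3810

0.381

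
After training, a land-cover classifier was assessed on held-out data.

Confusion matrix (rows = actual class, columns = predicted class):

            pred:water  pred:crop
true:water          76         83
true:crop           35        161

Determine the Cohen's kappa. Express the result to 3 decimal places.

0.308

Observed agreement pₒ = trace/N = 237/355 = 0.6676
Expected agreement pₑ = Σ (rowᵢ·colᵢ)/N² = (159·111 + 196·244)/355² = 0.5195
κ = (pₒ − pₑ)/(1 − pₑ) = (0.6676 − 0.5195)/(1 − 0.5195) = 0.308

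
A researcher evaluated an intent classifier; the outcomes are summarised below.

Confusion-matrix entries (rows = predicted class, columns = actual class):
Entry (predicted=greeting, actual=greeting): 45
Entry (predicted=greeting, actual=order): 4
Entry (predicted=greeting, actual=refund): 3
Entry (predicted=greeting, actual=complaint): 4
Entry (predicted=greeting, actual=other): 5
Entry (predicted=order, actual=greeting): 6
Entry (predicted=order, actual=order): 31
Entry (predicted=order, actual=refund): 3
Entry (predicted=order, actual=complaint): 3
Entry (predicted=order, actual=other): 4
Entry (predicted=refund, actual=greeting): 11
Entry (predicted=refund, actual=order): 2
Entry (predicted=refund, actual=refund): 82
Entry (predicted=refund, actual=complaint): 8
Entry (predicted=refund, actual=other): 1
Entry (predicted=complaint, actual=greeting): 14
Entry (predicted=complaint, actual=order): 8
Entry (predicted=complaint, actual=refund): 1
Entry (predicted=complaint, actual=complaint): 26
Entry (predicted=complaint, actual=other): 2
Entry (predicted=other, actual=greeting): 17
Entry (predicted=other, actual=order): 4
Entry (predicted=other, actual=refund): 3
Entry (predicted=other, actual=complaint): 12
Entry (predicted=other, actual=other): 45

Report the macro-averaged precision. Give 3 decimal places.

Per-class precision (TP/(TP+FP)):
  greeting: TP=45, FP=4+3+4+5=16 → 45/61 = 0.7377
  order: TP=31, FP=6+3+3+4=16 → 31/47 = 0.6596
  refund: TP=82, FP=11+2+8+1=22 → 82/104 = 0.7885
  complaint: TP=26, FP=14+8+1+2=25 → 26/51 = 0.5098
  other: TP=45, FP=17+4+3+12=36 → 45/81 = 0.5556
Macro-precision = mean = (0.7377 + 0.6596 + 0.7885 + 0.5098 + 0.5556) / 5 = 0.650

0.650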